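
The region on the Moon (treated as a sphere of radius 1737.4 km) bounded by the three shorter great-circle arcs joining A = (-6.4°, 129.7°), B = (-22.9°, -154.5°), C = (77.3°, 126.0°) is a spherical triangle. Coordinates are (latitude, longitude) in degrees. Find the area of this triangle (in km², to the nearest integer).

Side lengths (central angles): a = 1.9206, b = 1.4613, c = 1.2995 rad; semiperimeter s = 2.3407.
By l'Huilier's theorem, tan(E/4) = √[tan(s/2) tan((s−a)/2) tan((s−b)/2) tan((s−c)/2)], giving spherical excess E = 1.4125 rad.
Area = E·R² = 1.4125 × (1737.4)² ≈ 4263695 km².

4263695 km²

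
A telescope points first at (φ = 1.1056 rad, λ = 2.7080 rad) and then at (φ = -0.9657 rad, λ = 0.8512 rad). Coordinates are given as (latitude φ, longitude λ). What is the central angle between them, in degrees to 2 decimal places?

143.81°

In radians: φ₁ = 1.1056, φ₂ = -0.9657, Δλ = -106.387° = -1.8568 rad.
Haversine: a = sin²(Δφ/2) + cos φ₁ cos φ₂ sin²(Δλ/2) = 0.7399 + (0.4486)(0.5688)(0.6411) = 0.90352.
Central angle c = 2·arcsin(√a) = 2.50992 rad.
So the angular separation is 143.81°.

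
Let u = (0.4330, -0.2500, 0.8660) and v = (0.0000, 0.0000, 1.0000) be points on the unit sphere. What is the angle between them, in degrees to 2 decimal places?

30.00°

u·v = 0.8660; |u| = 1.0000, |v| = 1.0000.
cos θ = (u·v)/(|u||v|) = 0.8660, so θ = 30.00°.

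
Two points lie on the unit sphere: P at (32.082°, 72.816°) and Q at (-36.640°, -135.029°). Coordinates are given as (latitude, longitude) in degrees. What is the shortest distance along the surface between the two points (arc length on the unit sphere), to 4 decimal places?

2.7341

With latitudes φ₁ = 32.082°, φ₂ = -36.640° and longitude difference Δλ = 152.155°:
Haversine: a = sin²(Δφ/2) + cos φ₁ cos φ₂ sin²(Δλ/2) = 0.3186 + (0.8473)(0.8024)(0.9421) = 0.95906.
Central angle c = 2·arcsin(√a) = 2.73410 rad.
On the unit sphere the arc length equals the central angle: 2.7341.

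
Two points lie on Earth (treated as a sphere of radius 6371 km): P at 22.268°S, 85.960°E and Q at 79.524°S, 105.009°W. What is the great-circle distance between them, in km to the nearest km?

8676 km

With latitudes φ₁ = -22.268°, φ₂ = -79.524° and longitude difference Δλ = 169.031°:
cos c = sin φ₁ sin φ₂ + cos φ₁ cos φ₂ cos Δλ = (-0.3789)(-0.9833) + (0.9254)(0.1818)(-0.9817) = 0.20743,
so c = arccos(0.20743) = 1.36185 rad.
Distance = R·c = 6371 × 1.3618 ≈ 8676 km.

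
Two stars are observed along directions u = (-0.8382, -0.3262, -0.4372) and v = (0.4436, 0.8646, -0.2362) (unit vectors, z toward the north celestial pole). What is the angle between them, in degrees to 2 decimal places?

u·v = -0.5506; |u| = 1.0001, |v| = 1.0001.
cos θ = (u·v)/(|u||v|) = -0.5505, so θ = 123.40°.

123.40°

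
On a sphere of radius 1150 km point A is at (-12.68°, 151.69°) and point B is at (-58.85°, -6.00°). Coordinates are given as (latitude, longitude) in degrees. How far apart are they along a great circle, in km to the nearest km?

With latitudes φ₁ = -12.680°, φ₂ = -58.850° and longitude difference Δλ = -157.690°:
cos c = sin φ₁ sin φ₂ + cos φ₁ cos φ₂ cos Δλ = (-0.2195)(-0.8558) + (0.9756)(0.5173)(-0.9251) = -0.27903,
so c = arccos(-0.27903) = 1.85358 rad.
Distance = R·c = 1150 × 1.8536 ≈ 2132 km.

2132 km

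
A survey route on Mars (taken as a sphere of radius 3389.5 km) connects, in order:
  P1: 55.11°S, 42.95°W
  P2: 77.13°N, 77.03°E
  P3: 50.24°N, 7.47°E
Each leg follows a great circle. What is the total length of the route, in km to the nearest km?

11041 km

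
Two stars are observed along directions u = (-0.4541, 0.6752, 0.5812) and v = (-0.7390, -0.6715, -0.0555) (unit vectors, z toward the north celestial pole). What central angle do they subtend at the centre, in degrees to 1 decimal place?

u·v = -0.1501; |u| = 0.9999, |v| = 1.0001.
cos θ = (u·v)/(|u||v|) = -0.1501, so θ = 98.6°.

98.6°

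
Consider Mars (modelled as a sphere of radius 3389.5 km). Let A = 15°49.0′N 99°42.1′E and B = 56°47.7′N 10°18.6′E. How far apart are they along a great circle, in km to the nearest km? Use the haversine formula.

4525 km

Let φ₁ = 0.2761 rad, φ₂ = 0.9913 rad, and Δλ = -1.5602 rad.
Haversine: a = sin²(Δφ/2) + cos φ₁ cos φ₂ sin²(Δλ/2) = 0.1225 + (0.9621)(0.5476)(0.4947) = 0.38318.
Central angle c = 2·arcsin(√a) = 1.33497 rad.
Distance = R·c = 3389.5 × 1.3350 ≈ 4525 km.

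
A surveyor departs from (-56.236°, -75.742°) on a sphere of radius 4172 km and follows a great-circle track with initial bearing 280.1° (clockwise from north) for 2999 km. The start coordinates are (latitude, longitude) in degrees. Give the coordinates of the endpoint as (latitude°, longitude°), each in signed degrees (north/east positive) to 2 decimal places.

-34.16°, -127.32°

Angular distance δ = d/R = 2999/4172 = 0.71884 rad; initial bearing θ = 4.8887 rad.
sin φ₂ = sin φ₁ cos δ + cos φ₁ sin δ cos θ = (-0.8313)(0.7526) + (0.5558)(0.6585)(0.1754) = -0.5615, so φ₂ = -34.16°.
Δλ = atan2(sin θ sin δ cos φ₁, cos δ − sin φ₁ sin φ₂) = atan2(-0.3603, 0.2858) = -51.577°.
λ₂ = -75.742° − 51.577° = -127.32°.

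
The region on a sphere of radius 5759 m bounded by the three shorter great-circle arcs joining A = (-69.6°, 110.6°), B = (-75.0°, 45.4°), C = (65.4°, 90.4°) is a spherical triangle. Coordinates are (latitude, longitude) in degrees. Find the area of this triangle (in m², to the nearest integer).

Side lengths (central angles): a = 2.5015, b = 2.3689, c = 0.3387 rad; semiperimeter s = 2.6046.
By l'Huilier's theorem, tan(E/4) = √[tan(s/2) tan((s−a)/2) tan((s−b)/2) tan((s−c)/2)], giving spherical excess E = 0.8573 rad.
Area = E·R² = 0.8573 × (5759)² ≈ 28434358 m².

28434358 m²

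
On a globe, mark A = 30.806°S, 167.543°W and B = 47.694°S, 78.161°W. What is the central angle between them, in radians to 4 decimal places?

1.1756 rad

Let φ₁ = -0.5377 rad, φ₂ = -0.8324 rad, and Δλ = 1.5600 rad.
Haversine: a = sin²(Δφ/2) + cos φ₁ cos φ₂ sin²(Δλ/2) = 0.0216 + (0.8589)(0.6731)(0.4946) = 0.30751.
Central angle c = 2·arcsin(√a) = 1.17560 rad.
So the angular separation is 1.1756 rad.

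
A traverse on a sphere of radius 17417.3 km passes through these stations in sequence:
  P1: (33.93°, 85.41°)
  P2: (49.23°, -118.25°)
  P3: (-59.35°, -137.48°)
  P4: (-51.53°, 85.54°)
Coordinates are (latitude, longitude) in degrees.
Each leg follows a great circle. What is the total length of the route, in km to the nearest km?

81382 km

Leg P1→P2: central angle 1.6444 rad, distance 28641.3 km.
Leg P2→P3: central angle 1.9147 rad, distance 33349.6 km.
Leg P3→P4: central angle 1.1133 rad, distance 19391.0 km.
Total: 28641.3 + 33349.6 + 19391.0 ≈ 81382 km.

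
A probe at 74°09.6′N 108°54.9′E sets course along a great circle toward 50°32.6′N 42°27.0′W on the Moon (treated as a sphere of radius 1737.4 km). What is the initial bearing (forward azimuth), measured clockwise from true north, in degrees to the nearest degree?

338°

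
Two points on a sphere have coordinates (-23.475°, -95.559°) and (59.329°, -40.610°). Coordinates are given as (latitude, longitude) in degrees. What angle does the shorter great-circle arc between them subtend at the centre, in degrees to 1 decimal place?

94.2°

Let φ₁ = -0.4097 rad, φ₂ = 1.0355 rad, and Δλ = 0.9590 rad.
cos c = sin φ₁ sin φ₂ + cos φ₁ cos φ₂ cos Δλ = (-0.3983)(0.8601) + (0.9172)(0.5101)(0.5743) = -0.07391,
so c = arccos(-0.07391) = 1.64478 rad.
So the angular separation is 94.2°.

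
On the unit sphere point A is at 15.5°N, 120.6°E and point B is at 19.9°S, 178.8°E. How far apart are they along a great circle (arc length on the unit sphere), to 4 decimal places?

1.1740

In radians: φ₁ = 0.2705, φ₂ = -0.3473, Δλ = 58.200° = 1.0158 rad.
Haversine: a = sin²(Δφ/2) + cos φ₁ cos φ₂ sin²(Δλ/2) = 0.0924 + (0.9636)(0.9403)(0.2365) = 0.30675.
Central angle c = 2·arcsin(√a) = 1.17396 rad.
On the unit sphere the arc length equals the central angle: 1.1740.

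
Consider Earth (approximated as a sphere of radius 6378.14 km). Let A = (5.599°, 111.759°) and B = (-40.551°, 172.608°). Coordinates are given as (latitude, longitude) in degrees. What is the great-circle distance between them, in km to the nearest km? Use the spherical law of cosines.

8042 km

With latitudes φ₁ = 5.599°, φ₂ = -40.551° and longitude difference Δλ = 60.849°:
cos c = sin φ₁ sin φ₂ + cos φ₁ cos φ₂ cos Δλ = (0.0976)(-0.6501) + (0.9952)(0.7598)(0.4871) = 0.30493,
so c = arccos(0.30493) = 1.26094 rad.
Distance = R·c = 6378.14 × 1.2609 ≈ 8042 km.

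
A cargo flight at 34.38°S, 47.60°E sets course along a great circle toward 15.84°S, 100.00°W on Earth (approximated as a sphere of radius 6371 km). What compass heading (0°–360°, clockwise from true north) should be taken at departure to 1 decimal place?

217.0°

Δλ = -147.600° = -2.5761 rad.
y = sin Δλ · cos φ₂ = (-0.5358)(0.9620) = -0.5155
x = cos φ₁ sin φ₂ − sin φ₁ cos φ₂ cos Δλ = (0.8253)(-0.2730) − (-0.5647)(0.9620)(-0.8443) = -0.6839
θ = atan2(y, x) = -142.99°; adding 360° gives 217.0°.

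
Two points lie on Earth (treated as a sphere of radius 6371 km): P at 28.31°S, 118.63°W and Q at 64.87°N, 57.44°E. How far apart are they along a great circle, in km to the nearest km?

15940 km

With latitudes φ₁ = -28.310°, φ₂ = 64.870° and longitude difference Δλ = 176.070°:
cos c = sin φ₁ sin φ₂ + cos φ₁ cos φ₂ cos Δλ = (-0.4742)(0.9053) + (0.8804)(0.4247)(-0.9976) = -0.80235,
so c = arccos(-0.80235) = 2.50203 rad.
Distance = R·c = 6371 × 2.5020 ≈ 15940 km.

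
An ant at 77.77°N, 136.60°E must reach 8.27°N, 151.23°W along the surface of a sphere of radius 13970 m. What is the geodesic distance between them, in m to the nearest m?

With latitudes φ₁ = 77.770°, φ₂ = 8.270° and longitude difference Δλ = 72.170°:
cos c = sin φ₁ sin φ₂ + cos φ₁ cos φ₂ cos Δλ = (0.9773)(0.1438) + (0.2118)(0.9896)(0.3062) = 0.20476,
so c = arccos(0.20476) = 1.36458 rad.
Distance = R·c = 13970 × 1.3646 ≈ 19063 m.

19063 m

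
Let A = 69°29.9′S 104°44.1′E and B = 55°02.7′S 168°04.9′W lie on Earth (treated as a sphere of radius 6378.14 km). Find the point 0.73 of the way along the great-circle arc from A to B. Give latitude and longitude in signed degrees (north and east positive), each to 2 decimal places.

The central angle between A and B is δ = 0.6800 rad.
With f = 0.73, the slerp weights are sin((1−f)δ)/sin δ = 0.2904 and sin(fδ)/sin δ = 0.7574.
Weighted sum of the unit vectors: (0.2904)·(-0.0891,0.3387,-0.9367) + (0.7574)·(-0.5606,-0.1183,-0.8196) = (-0.4505, 0.0087, -0.8928).
Converting back: φ = atan2(z, √(x²+y²)) = -63.22°, λ = atan2(y, x) = 178.89°.

-63.22°, 178.89°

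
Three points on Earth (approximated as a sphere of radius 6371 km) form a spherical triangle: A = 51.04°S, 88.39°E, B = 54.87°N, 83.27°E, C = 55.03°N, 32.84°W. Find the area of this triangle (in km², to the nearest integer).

66559564 km²

Side lengths (central angles): a = 1.0180, b = 2.5393, c = 1.8500 rad; semiperimeter s = 2.7037.
By l'Huilier's theorem, tan(E/4) = √[tan(s/2) tan((s−a)/2) tan((s−b)/2) tan((s−c)/2)], giving spherical excess E = 1.6398 rad.
Area = E·R² = 1.6398 × (6371)² ≈ 66559564 km².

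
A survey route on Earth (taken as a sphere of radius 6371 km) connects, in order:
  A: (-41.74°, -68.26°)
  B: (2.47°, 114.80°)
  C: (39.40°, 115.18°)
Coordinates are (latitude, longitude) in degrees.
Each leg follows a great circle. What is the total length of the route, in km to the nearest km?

19744 km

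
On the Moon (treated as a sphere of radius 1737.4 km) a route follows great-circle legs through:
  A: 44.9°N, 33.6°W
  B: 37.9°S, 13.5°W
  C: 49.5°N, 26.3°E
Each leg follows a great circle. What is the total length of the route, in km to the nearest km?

Leg A→B: central angle 1.4794 rad, distance 2570.3 km.
Leg B→C: central angle 1.6442 rad, distance 2856.7 km.
Total: 2570.3 + 2856.7 ≈ 5427 km.

5427 km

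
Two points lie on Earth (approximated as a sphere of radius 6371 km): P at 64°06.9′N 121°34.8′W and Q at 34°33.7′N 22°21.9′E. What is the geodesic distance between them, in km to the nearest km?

With latitudes φ₁ = 64.115°, φ₂ = 34.562° and longitude difference Δλ = 143.945°:
cos c = sin φ₁ sin φ₂ + cos φ₁ cos φ₂ cos Δλ = (0.8997)(0.5673) + (0.4366)(0.8235)(-0.8085) = 0.21972,
so c = arccos(0.21972) = 1.34927 rad.
Distance = R·c = 6371 × 1.3493 ≈ 8596 km.

8596 km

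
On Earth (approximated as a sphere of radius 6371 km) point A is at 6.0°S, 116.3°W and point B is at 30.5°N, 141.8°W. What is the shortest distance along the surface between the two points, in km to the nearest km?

In radians: φ₁ = -0.1047, φ₂ = 0.5323, Δλ = -25.500° = -0.4451 rad.
Haversine: a = sin²(Δφ/2) + cos φ₁ cos φ₂ sin²(Δλ/2) = 0.0981 + (0.9945)(0.8616)(0.0487) = 0.13981.
Central angle c = 2·arcsin(√a) = 0.76644 rad.
Distance = R·c = 6371 × 0.7664 ≈ 4883 km.

4883 km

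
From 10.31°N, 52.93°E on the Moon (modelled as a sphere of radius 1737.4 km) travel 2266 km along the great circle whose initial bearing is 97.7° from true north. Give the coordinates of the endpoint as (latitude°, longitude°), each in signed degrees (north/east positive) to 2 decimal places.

Angular distance δ = d/R = 2266/1737.4 = 1.30425 rad; initial bearing θ = 1.7052 rad.
sin φ₂ = sin φ₁ cos δ + cos φ₁ sin δ cos θ = (0.1790)(0.2634) + (0.9839)(0.9647)(-0.1340) = -0.0800, so φ₂ = -4.59°.
Δλ = atan2(sin θ sin δ cos φ₁, cos δ − sin φ₁ sin φ₂) = atan2(0.9406, 0.2777) = 73.549°.
λ₂ = 52.930° + 73.549° = 126.48°.

-4.59°, 126.48°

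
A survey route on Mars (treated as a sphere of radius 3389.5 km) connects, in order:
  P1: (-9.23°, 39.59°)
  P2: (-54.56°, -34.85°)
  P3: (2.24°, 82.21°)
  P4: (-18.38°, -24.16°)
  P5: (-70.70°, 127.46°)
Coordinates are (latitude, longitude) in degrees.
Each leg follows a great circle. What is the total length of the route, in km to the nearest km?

Leg P1→P2: central angle 1.2826 rad, distance 4347.4 km.
Leg P2→P3: central angle 1.8707 rad, distance 6340.7 km.
Leg P3→P4: central angle 1.8542 rad, distance 6284.7 km.
Leg P4→P5: central angle 1.5492 rad, distance 5250.9 km.
Total: 4347.4 + 6340.7 + 6284.7 + 5250.9 ≈ 22224 km.

22224 km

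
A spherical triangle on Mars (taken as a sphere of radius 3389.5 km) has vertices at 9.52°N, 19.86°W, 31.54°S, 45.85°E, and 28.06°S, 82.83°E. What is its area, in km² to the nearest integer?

Side lengths (central angles): a = 0.5607, b = 1.8431, c = 1.3086 rad; semiperimeter s = 1.8562.
By l'Huilier's theorem, tan(E/4) = √[tan(s/2) tan((s−a)/2) tan((s−b)/2) tan((s−c)/2)], giving spherical excess E = 0.1722 rad.
Area = E·R² = 0.1722 × (3389.5)² ≈ 1978377 km².

1978377 km²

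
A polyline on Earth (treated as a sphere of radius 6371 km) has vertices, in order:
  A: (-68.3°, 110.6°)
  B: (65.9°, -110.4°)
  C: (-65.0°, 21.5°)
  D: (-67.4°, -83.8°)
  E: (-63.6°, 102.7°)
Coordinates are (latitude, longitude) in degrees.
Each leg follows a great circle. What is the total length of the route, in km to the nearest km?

45704 km

Leg A→B: central angle 2.8654 rad, distance 18255.2 km.
Leg B→C: central angle 2.8010 rad, distance 17845.1 km.
Leg C→D: central angle 0.6537 rad, distance 4164.5 km.
Leg D→E: central angle 0.8538 rad, distance 5439.3 km.
Total: 18255.2 + 17845.1 + 4164.5 + 5439.3 ≈ 45704 km.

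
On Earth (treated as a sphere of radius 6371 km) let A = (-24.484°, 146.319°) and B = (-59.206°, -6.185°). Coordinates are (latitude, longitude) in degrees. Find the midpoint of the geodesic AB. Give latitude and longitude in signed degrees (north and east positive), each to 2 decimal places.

-68.04°, 118.92°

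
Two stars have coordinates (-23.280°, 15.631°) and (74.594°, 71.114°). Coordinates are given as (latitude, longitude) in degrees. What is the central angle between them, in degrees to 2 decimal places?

104.05°

Let φ₁ = -0.4063 rad, φ₂ = 1.3019 rad, and Δλ = 0.9684 rad.
Haversine: a = sin²(Δφ/2) + cos φ₁ cos φ₂ sin²(Δλ/2) = 0.5685 + (0.9186)(0.2657)(0.2167) = 0.62137.
Central angle c = 2·arcsin(√a) = 1.81599 rad.
So the angular separation is 104.05°.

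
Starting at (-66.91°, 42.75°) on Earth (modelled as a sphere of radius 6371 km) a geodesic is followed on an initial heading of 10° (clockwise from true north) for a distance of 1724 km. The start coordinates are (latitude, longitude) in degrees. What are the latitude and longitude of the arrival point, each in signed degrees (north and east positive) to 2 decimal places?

Angular distance δ = d/R = 1724/6371 = 0.27060 rad; initial bearing θ = 0.1745 rad.
sin φ₂ = sin φ₁ cos δ + cos φ₁ sin δ cos θ = (-0.9199)(0.9636) + (0.3922)(0.2673)(0.9848) = -0.7832, so φ₂ = -51.55°.
Δλ = atan2(sin θ sin δ cos φ₁, cos δ − sin φ₁ sin φ₂) = atan2(0.0182, 0.2432) = 4.281°.
λ₂ = 42.750° + 4.281° = 47.03°.

-51.55°, 47.03°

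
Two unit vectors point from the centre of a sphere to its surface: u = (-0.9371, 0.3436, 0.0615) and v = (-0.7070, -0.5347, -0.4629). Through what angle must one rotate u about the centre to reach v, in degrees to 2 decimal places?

63.24°

u·v = 0.4503; |u| = 1.0000, |v| = 1.0000.
cos θ = (u·v)/(|u||v|) = 0.4503, so θ = 63.24°.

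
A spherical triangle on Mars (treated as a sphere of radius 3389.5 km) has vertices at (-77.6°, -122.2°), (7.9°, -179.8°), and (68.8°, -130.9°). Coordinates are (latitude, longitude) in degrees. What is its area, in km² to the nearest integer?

Side lengths (central angles): a = 1.1987, b = 2.5568, c = 1.5911 rad; semiperimeter s = 2.6733.
By l'Huilier's theorem, tan(E/4) = √[tan(s/2) tan((s−a)/2) tan((s−b)/2) tan((s−c)/2)], giving spherical excess E = 1.4006 rad.
Area = E·R² = 1.4006 × (3389.5)² ≈ 16091442 km².

16091442 km²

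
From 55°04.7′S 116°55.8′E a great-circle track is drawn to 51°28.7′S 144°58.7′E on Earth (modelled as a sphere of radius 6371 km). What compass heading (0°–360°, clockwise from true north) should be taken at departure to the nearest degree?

89°

With φ₁ = -0.9613, φ₂ = -0.8985, Δλ = 0.4895 rad, the forward-azimuth formula gives
θ = atan2( sin Δλ cos φ₂ , cos φ₁ sin φ₂ − sin φ₁ cos φ₂ cos Δλ ) = atan2(0.2929, 0.0028) = 89.45°.
So the initial bearing is 89°.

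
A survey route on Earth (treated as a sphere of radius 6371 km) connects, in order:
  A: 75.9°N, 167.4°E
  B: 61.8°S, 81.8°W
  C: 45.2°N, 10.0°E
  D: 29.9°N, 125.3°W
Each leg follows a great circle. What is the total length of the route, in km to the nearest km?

Leg A→B: central angle 2.6806 rad, distance 17078.4 km.
Leg B→C: central angle 2.2598 rad, distance 14397.5 km.
Leg C→D: central angle 1.6514 rad, distance 10520.8 km.
Total: 17078.4 + 14397.5 + 10520.8 ≈ 41997 km.

41997 km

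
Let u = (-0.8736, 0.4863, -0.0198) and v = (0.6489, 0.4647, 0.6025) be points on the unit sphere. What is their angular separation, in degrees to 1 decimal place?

110.7°

u·v = -0.3528; |u| = 1.0000, |v| = 1.0000.
cos θ = (u·v)/(|u||v|) = -0.3528, so θ = 110.7°.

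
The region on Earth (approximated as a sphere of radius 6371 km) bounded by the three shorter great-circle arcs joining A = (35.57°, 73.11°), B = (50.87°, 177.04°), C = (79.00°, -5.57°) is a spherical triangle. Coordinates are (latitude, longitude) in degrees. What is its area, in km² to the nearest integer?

Side lengths (central angles): a = 0.8748, b = 0.9255, c = 1.2370 rad; semiperimeter s = 1.5186.
By l'Huilier's theorem, tan(E/4) = √[tan(s/2) tan((s−a)/2) tan((s−b)/2) tan((s−c)/2)], giving spherical excess E = 0.4663 rad.
Area = E·R² = 0.4663 × (6371)² ≈ 18925503 km².

18925503 km²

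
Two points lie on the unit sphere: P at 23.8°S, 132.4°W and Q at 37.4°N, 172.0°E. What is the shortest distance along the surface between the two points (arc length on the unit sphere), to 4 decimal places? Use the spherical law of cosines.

1.4045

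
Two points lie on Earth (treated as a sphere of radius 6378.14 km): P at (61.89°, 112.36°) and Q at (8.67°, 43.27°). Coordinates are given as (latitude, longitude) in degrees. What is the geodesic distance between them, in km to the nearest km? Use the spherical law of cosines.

Let φ₁ = 1.0802 rad, φ₂ = 0.1513 rad, and Δλ = -1.2058 rad.
cos c = sin φ₁ sin φ₂ + cos φ₁ cos φ₂ cos Δλ = (0.8820)(0.1507) + (0.4712)(0.9886)(0.3569) = 0.29920,
so c = arccos(0.29920) = 1.26694 rad.
Distance = R·c = 6378.14 × 1.2669 ≈ 8081 km.

8081 km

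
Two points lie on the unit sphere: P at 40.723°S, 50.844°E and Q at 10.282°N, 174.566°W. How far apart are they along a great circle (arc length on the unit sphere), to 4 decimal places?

2.2652

In radians: φ₁ = -0.7108, φ₂ = 0.1795, Δλ = 134.590° = 2.3490 rad.
cos c = sin φ₁ sin φ₂ + cos φ₁ cos φ₂ cos Δλ = (-0.6524)(0.1785) + (0.7579)(0.9839)(-0.7020) = -0.63995,
so c = arccos(-0.63995) = 2.26523 rad.
On the unit sphere the arc length equals the central angle: 2.2652.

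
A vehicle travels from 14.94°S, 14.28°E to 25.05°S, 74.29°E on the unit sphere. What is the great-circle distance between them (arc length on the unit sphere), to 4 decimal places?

In radians: φ₁ = -0.2608, φ₂ = -0.4372, Δλ = 60.010° = 1.0474 rad.
cos c = sin φ₁ sin φ₂ + cos φ₁ cos φ₂ cos Δλ = (-0.2578)(-0.4234) + (0.9662)(0.9059)(0.4998) = 0.54668,
so c = arccos(0.54668) = 0.99240 rad.
On the unit sphere the arc length equals the central angle: 0.9924.

0.9924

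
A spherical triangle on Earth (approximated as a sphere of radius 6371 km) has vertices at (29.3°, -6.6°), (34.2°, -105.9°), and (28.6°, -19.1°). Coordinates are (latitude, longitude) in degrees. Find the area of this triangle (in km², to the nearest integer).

3551121 km²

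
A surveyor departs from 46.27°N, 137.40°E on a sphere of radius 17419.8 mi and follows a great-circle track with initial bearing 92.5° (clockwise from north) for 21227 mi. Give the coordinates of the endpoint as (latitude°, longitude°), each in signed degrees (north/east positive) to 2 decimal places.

12.77°, -148.55°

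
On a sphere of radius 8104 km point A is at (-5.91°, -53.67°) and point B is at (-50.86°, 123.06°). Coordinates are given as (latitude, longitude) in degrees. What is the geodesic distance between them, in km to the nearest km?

With latitudes φ₁ = -5.910°, φ₂ = -50.860° and longitude difference Δλ = 176.730°:
cos c = sin φ₁ sin φ₂ + cos φ₁ cos φ₂ cos Δλ = (-0.1030)(-0.7756) + (0.9947)(0.6312)(-0.9984) = -0.54698,
so c = arccos(-0.54698) = 2.14955 rad.
Distance = R·c = 8104 × 2.1495 ≈ 17420 km.

17420 km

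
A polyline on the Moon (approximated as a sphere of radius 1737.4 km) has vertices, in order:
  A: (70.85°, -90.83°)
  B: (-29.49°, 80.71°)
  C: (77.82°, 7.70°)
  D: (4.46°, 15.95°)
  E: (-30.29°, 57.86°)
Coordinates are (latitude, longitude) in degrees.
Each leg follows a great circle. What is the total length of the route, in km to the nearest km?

11529 km

Leg A→B: central angle 2.4150 rad, distance 4195.9 km.
Leg B→C: central angle 2.0126 rad, distance 3496.6 km.
Leg C→D: central angle 1.2826 rad, distance 2228.5 km.
Leg D→E: central angle 0.9255 rad, distance 1608.0 km.
Total: 4195.9 + 3496.6 + 2228.5 + 1608.0 ≈ 11529 km.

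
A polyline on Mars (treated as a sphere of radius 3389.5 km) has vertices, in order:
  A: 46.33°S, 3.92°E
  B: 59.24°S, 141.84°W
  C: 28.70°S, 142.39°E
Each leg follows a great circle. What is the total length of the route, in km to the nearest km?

7645 km

Leg A→B: central angle 1.2349 rad, distance 4185.7 km.
Leg B→C: central angle 1.0205 rad, distance 3459.0 km.
Total: 4185.7 + 3459.0 ≈ 7645 km.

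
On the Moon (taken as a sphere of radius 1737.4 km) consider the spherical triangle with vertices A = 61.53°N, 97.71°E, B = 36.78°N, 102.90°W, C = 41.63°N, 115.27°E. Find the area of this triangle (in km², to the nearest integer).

891117 km²

Side lengths (central angles): a = 1.6438, b = 0.3932, c = 1.4010 rad; semiperimeter s = 1.7190.
By l'Huilier's theorem, tan(E/4) = √[tan(s/2) tan((s−a)/2) tan((s−b)/2) tan((s−c)/2)], giving spherical excess E = 0.2952 rad.
Area = E·R² = 0.2952 × (1737.4)² ≈ 891117 km².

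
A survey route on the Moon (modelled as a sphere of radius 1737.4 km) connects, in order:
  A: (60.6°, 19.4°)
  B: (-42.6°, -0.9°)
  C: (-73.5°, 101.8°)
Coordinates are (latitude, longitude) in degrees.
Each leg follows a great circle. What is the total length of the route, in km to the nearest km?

4774 km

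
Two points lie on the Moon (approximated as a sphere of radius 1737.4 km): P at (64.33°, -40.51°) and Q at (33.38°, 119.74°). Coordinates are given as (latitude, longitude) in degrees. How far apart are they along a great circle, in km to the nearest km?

2458 km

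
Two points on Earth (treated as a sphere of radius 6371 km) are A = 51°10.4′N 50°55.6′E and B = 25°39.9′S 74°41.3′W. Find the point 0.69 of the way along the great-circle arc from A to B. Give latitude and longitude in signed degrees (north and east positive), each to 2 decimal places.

5.90°, -47.97°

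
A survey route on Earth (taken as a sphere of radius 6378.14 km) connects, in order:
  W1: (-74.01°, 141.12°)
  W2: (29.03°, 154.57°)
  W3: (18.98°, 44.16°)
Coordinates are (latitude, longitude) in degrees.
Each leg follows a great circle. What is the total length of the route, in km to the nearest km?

22367 km

Leg W1→W2: central angle 1.8052 rad, distance 11513.6 km.
Leg W2→W3: central angle 1.7017 rad, distance 10853.6 km.
Total: 11513.6 + 10853.6 ≈ 22367 km.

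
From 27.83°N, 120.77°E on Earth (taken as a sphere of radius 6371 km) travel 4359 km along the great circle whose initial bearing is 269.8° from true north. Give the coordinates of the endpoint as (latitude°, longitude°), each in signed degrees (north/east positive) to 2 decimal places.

21.09°, 78.13°

Angular distance δ = d/R = 4359/6371 = 0.68419 rad; initial bearing θ = 4.7089 rad.
sin φ₂ = sin φ₁ cos δ + cos φ₁ sin δ cos θ = (0.4668)(0.7749) + (0.8843)(0.6320)(-0.0035) = 0.3598, so φ₂ = 21.09°.
Δλ = atan2(sin θ sin δ cos φ₁, cos δ − sin φ₁ sin φ₂) = atan2(-0.5589, 0.6069) = -42.642°.
λ₂ = 120.770° − 42.642° = 78.13°.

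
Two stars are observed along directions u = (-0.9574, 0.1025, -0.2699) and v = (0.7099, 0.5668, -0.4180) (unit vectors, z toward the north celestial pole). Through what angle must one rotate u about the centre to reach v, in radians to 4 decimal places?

u·v = -0.5087; |u| = 1.0000, |v| = 1.0000.
cos θ = (u·v)/(|u||v|) = -0.5088, so θ = 2.1045 rad.

2.1045 rad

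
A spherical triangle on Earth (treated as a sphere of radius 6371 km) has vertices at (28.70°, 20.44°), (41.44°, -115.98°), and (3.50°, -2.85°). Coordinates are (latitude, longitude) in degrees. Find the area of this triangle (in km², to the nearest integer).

Side lengths (central angles): a = 1.8271, b = 0.5854, c = 1.7300 rad; semiperimeter s = 2.0713.
By l'Huilier's theorem, tan(E/4) = √[tan(s/2) tan((s−a)/2) tan((s−b)/2) tan((s−c)/2)], giving spherical excess E = 0.7161 rad.
Area = E·R² = 0.7161 × (6371)² ≈ 29066089 km².

29066089 km²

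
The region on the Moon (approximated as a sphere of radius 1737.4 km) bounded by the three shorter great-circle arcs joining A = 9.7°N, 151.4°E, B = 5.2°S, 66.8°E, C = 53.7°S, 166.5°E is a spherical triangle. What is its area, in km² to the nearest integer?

3299266 km²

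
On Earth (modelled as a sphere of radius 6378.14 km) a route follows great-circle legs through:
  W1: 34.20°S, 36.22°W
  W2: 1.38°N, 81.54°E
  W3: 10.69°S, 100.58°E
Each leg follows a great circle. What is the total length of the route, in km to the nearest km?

Leg W1→W2: central angle 1.9808 rad, distance 12634.1 km.
Leg W2→W3: central angle 0.3920 rad, distance 2500.2 km.
Total: 12634.1 + 2500.2 ≈ 15134 km.

15134 km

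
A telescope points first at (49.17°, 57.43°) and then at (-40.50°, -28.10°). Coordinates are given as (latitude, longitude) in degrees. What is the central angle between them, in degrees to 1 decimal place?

116.9°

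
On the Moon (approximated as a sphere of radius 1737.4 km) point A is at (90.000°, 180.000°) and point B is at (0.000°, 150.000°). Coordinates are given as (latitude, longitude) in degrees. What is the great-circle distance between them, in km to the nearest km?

2729 km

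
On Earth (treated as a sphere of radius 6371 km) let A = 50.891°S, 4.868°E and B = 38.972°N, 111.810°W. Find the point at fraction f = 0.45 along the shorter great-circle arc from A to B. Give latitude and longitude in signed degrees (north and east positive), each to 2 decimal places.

The central angle between A and B is δ = 2.3578 rad.
With f = 0.45, the slerp weights are sin((1−f)δ)/sin δ = 1.3636 and sin(fδ)/sin δ = 1.2363.
Weighted sum of the unit vectors: (1.3636)·(0.6285,0.0535,-0.7759) + (1.2363)·(-0.2888,-0.7218,0.6289) = (0.4999, -0.8194, -0.2805).
Converting back: φ = atan2(z, √(x²+y²)) = -16.29°, λ = atan2(y, x) = -58.61°.

-16.29°, -58.61°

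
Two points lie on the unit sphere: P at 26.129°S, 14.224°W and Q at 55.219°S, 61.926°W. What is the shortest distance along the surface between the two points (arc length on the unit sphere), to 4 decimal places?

0.7864

In radians: φ₁ = -0.4560, φ₂ = -0.9638, Δλ = -47.702° = -0.8326 rad.
Haversine: a = sin²(Δφ/2) + cos φ₁ cos φ₂ sin²(Δλ/2) = 0.0631 + (0.8978)(0.5704)(0.1635) = 0.14681.
Central angle c = 2·arcsin(√a) = 0.78643 rad.
On the unit sphere the arc length equals the central angle: 0.7864.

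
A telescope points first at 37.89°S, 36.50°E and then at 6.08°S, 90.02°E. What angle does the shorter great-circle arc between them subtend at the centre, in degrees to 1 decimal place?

Let φ₁ = -0.6613 rad, φ₂ = -0.1061 rad, and Δλ = 0.9341 rad.
cos c = sin φ₁ sin φ₂ + cos φ₁ cos φ₂ cos Δλ = (-0.6141)(-0.1059) + (0.7892)(0.9944)(0.5945) = 0.53162,
so c = arccos(0.53162) = 1.01029 rad.
So the angular separation is 57.9°.

57.9°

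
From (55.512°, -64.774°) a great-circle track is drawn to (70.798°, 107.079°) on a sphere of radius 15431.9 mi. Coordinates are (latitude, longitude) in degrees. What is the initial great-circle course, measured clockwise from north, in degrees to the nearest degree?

3°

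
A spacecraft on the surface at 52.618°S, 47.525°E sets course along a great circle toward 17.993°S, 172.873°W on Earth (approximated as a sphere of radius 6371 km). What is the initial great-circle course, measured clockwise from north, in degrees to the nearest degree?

With φ₁ = -0.9184, φ₂ = -0.3140, Δλ = 2.4365 rad, the forward-azimuth formula gives
θ = atan2( sin Δλ cos φ₂ , cos φ₁ sin φ₂ − sin φ₁ cos φ₂ cos Δλ ) = atan2(0.6164, -0.7631) = 141.07°.
So the initial bearing is 141°.

141°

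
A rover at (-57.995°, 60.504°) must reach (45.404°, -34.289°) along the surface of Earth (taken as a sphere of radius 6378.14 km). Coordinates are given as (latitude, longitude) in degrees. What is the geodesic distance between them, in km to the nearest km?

14406 km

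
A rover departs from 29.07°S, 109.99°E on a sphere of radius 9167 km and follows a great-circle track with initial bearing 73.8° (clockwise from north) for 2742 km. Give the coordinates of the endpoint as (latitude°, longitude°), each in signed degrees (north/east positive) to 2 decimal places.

-23.11°, 127.91°

Angular distance δ = d/R = 2742/9167 = 0.29912 rad; initial bearing θ = 1.2881 rad.
sin φ₂ = sin φ₁ cos δ + cos φ₁ sin δ cos θ = (-0.4859)(0.9556) + (0.8740)(0.2947)(0.2790) = -0.3924, so φ₂ = -23.11°.
Δλ = atan2(sin θ sin δ cos φ₁, cos δ − sin φ₁ sin φ₂) = atan2(0.2473, 0.7649) = 17.918°.
λ₂ = 109.990° + 17.918° = 127.91°.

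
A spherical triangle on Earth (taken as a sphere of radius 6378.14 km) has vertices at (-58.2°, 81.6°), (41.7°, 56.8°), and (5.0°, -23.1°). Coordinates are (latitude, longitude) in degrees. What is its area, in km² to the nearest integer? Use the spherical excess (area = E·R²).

Side lengths (central angles): a = 1.3812, b = 1.7796, c = 1.7805 rad; semiperimeter s = 2.4707.
By l'Huilier's theorem, tan(E/4) = √[tan(s/2) tan((s−a)/2) tan((s−b)/2) tan((s−c)/2)], giving spherical excess E = 1.7712 rad.
Area = E·R² = 1.7712 × (6378.14)² ≈ 72055433 km².

72055433 km²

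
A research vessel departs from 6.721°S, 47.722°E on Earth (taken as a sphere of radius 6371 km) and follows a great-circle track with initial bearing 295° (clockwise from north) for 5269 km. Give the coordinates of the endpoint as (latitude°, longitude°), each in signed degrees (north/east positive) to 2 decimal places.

13.28°, 4.46°

Angular distance δ = d/R = 5269/6371 = 0.82703 rad; initial bearing θ = 5.1487 rad.
sin φ₂ = sin φ₁ cos δ + cos φ₁ sin δ cos θ = (-0.1170)(0.6771) + (0.9931)(0.7359)(0.4226) = 0.2296, so φ₂ = 13.28°.
Δλ = atan2(sin θ sin δ cos φ₁, cos δ − sin φ₁ sin φ₂) = atan2(-0.6624, 0.7039) = -43.258°.
λ₂ = 47.722° − 43.258° = 4.46°.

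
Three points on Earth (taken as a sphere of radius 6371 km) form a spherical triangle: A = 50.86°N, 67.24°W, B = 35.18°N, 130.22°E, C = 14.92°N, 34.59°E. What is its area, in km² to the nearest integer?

59620311 km²

Side lengths (central angles): a = 1.4999, b = 1.4961, c = 1.6161 rad; semiperimeter s = 2.3060.
By l'Huilier's theorem, tan(E/4) = √[tan(s/2) tan((s−a)/2) tan((s−b)/2) tan((s−c)/2)], giving spherical excess E = 1.4689 rad.
Area = E·R² = 1.4689 × (6371)² ≈ 59620311 km².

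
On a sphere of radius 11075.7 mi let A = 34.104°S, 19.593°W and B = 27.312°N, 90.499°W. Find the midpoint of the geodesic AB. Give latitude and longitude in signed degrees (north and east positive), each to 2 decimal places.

The central angle between A and B is δ = 1.5874 rad.
With f = 0.5, the slerp weights are sin((1−f)δ)/sin δ = 0.7131 and sin(fδ)/sin δ = 0.7131.
Weighted sum of the unit vectors: (0.7131)·(0.7801,-0.2777,-0.5607) + (0.7131)·(-0.0077,-0.8885,0.4588) = (0.5507, -0.8315, -0.0726).
Converting back: φ = atan2(z, √(x²+y²)) = -4.17°, λ = atan2(y, x) = -56.48°.

-4.17°, -56.48°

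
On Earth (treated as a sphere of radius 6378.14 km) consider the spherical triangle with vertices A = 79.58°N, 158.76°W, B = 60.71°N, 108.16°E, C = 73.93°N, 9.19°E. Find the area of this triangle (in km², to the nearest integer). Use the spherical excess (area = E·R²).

5139840 km²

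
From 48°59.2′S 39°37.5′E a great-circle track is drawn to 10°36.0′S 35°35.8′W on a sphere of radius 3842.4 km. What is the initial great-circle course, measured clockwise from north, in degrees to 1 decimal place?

With φ₁ = -0.8550, φ₂ = -0.1850, Δλ = -1.3129 rad, the forward-azimuth formula gives
θ = atan2( sin Δλ cos φ₂ , cos φ₁ sin φ₂ − sin φ₁ cos φ₂ cos Δλ ) = atan2(-0.9504, 0.0685) = -85.88°.
Adding 360° brings this into [0°, 360°): 274.1°.

274.1°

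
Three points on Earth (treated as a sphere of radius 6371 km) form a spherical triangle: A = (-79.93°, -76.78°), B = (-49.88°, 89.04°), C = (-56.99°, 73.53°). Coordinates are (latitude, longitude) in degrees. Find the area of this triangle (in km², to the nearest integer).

2540142 km²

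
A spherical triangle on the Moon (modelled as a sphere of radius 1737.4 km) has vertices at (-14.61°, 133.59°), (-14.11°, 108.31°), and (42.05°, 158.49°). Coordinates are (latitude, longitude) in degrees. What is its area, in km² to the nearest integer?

745978 km²

Side lengths (central angles): a = 1.2683, b = 1.0669, c = 0.4273 rad; semiperimeter s = 1.3813.
By l'Huilier's theorem, tan(E/4) = √[tan(s/2) tan((s−a)/2) tan((s−b)/2) tan((s−c)/2)], giving spherical excess E = 0.2471 rad.
Area = E·R² = 0.2471 × (1737.4)² ≈ 745978 km².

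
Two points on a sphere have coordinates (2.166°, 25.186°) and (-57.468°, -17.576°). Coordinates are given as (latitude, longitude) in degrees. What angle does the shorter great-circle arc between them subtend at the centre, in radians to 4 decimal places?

Let φ₁ = 0.0378 rad, φ₂ = -1.0030 rad, and Δλ = -0.7463 rad.
cos c = sin φ₁ sin φ₂ + cos φ₁ cos φ₂ cos Δλ = (0.0378)(-0.8431) + (0.9993)(0.5378)(0.7342) = 0.36267,
so c = arccos(0.36267) = 1.19966 rad.
So the angular separation is 1.1997 rad.

1.1997 rad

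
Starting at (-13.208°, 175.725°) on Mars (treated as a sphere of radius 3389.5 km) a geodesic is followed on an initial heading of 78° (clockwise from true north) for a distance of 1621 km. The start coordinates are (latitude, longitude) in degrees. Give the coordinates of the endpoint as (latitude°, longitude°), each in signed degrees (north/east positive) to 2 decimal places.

Angular distance δ = d/R = 1621/3389.5 = 0.47824 rad; initial bearing θ = 1.3614 rad.
sin φ₂ = sin φ₁ cos δ + cos φ₁ sin δ cos θ = (-0.2285)(0.8878) + (0.9735)(0.4602)(0.2079) = -0.1097, so φ₂ = -6.30°.
Δλ = atan2(sin θ sin δ cos φ₁, cos δ − sin φ₁ sin φ₂) = atan2(0.4383, 0.8627) = 26.930°.
λ₂ = 175.725° + 26.930° = 202.65° → -157.35° after wrapping to (−180°, 180°].

-6.30°, -157.35°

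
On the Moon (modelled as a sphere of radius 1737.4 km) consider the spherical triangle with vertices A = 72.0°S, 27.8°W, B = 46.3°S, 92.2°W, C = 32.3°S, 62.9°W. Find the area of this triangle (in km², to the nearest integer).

Side lengths (central angles): a = 0.4610, b = 0.7643, c = 0.6764 rad; semiperimeter s = 0.9509.
By l'Huilier's theorem, tan(E/4) = √[tan(s/2) tan((s−a)/2) tan((s−b)/2) tan((s−c)/2)], giving spherical excess E = 0.1630 rad.
Area = E·R² = 0.1630 × (1737.4)² ≈ 492035 km².

492035 km²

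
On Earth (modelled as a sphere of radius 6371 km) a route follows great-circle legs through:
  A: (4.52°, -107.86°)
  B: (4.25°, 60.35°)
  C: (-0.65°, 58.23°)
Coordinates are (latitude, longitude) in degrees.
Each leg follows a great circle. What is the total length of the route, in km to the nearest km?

18976 km

Leg A→B: central angle 2.8853 rad, distance 18382.2 km.
Leg B→C: central angle 0.0932 rad, distance 593.6 km.
Total: 18382.2 + 593.6 ≈ 18976 km.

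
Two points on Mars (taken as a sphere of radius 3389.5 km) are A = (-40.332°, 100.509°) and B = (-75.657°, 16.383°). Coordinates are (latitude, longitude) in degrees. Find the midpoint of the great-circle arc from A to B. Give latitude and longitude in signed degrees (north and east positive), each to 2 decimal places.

The central angle between A and B is δ = 0.8680 rad.
With f = 0.5, the slerp weights are sin((1−f)δ)/sin δ = 0.5511 and sin(fδ)/sin δ = 0.5511.
Weighted sum of the unit vectors: (0.5511)·(-0.1390,0.7495,-0.6472) + (0.5511)·(0.2377,0.0699,-0.9688) = (0.0544, 0.4516, -0.8906).
Converting back: φ = atan2(z, √(x²+y²)) = -62.95°, λ = atan2(y, x) = 83.14°.

-62.95°, 83.14°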